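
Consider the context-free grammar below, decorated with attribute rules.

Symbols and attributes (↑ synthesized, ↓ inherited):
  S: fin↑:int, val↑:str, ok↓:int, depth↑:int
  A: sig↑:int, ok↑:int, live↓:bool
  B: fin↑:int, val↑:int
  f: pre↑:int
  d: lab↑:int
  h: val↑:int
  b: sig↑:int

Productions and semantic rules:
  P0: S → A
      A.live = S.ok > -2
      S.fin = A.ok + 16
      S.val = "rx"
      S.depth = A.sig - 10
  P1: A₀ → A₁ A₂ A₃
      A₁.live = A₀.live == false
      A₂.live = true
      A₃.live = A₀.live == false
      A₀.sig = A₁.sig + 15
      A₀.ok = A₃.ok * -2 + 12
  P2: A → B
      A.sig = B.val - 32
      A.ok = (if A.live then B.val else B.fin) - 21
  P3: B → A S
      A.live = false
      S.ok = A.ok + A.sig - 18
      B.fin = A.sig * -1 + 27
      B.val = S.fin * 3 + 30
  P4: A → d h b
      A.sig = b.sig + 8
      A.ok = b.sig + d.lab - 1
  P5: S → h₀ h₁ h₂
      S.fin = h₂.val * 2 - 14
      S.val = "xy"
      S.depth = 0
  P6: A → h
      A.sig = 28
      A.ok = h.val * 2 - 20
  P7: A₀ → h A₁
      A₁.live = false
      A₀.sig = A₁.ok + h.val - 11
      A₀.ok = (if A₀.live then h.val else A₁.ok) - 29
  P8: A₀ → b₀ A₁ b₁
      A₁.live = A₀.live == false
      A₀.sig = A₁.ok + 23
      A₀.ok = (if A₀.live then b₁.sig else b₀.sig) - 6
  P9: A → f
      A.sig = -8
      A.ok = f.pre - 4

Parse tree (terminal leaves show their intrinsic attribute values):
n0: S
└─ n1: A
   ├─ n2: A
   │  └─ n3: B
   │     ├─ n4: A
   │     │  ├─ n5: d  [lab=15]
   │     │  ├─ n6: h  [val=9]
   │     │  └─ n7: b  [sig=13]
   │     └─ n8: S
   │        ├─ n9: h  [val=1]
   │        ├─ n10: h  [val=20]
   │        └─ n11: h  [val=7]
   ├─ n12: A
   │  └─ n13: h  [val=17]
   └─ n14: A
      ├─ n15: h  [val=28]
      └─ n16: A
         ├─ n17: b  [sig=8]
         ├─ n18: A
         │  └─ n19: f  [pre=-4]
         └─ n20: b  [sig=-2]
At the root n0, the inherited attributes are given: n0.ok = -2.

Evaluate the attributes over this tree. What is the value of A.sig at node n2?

-2

1. n0.ok = -2  [given at root]
2. n1.live = false  [S.ok > -2]
3. n2.live = true  [A₀.live == false]
4. n4.live = false  [false]
5. n5.lab = 15  [terminal]
6. n6.val = 9  [terminal]
7. n7.sig = 13  [terminal]
8. n4.sig = 21  [b.sig + 8]
9. n4.ok = 27  [b.sig + d.lab - 1]
10. n8.ok = 30  [A.ok + A.sig - 18]
11. n9.val = 1  [terminal]
12. n10.val = 20  [terminal]
13. n11.val = 7  [terminal]
14. n8.fin = 0  [h₂.val * 2 - 14]
15. n8.val = "xy"  ["xy"]
16. n8.depth = 0  [0]
17. n3.fin = 6  [A.sig * -1 + 27]
18. n3.val = 30  [S.fin * 3 + 30]
19. n2.sig = -2  [B.val - 32]
20. n2.ok = 9  [(if A.live then B.val else B.fin) - 21]
21. n12.live = true  [true]
22. n13.val = 17  [terminal]
23. n12.sig = 28  [28]
24. n12.ok = 14  [h.val * 2 - 20]
25. n14.live = true  [A₀.live == false]
26. n15.val = 28  [terminal]
27. n16.live = false  [false]
28. n17.sig = 8  [terminal]
29. n18.live = true  [A₀.live == false]
30. n19.pre = -4  [terminal]
31. n18.sig = -8  [-8]
32. n18.ok = -8  [f.pre - 4]
33. n20.sig = -2  [terminal]
34. n16.sig = 15  [A₁.ok + 23]
35. n16.ok = 2  [(if A₀.live then b₁.sig else b₀.sig) - 6]
36. n14.sig = 19  [A₁.ok + h.val - 11]
37. n14.ok = -1  [(if A₀.live then h.val else A₁.ok) - 29]
38. n1.sig = 13  [A₁.sig + 15]
39. n1.ok = 14  [A₃.ok * -2 + 12]
40. n0.fin = 30  [A.ok + 16]
41. n0.val = "rx"  ["rx"]
42. n0.depth = 3  [A.sig - 10]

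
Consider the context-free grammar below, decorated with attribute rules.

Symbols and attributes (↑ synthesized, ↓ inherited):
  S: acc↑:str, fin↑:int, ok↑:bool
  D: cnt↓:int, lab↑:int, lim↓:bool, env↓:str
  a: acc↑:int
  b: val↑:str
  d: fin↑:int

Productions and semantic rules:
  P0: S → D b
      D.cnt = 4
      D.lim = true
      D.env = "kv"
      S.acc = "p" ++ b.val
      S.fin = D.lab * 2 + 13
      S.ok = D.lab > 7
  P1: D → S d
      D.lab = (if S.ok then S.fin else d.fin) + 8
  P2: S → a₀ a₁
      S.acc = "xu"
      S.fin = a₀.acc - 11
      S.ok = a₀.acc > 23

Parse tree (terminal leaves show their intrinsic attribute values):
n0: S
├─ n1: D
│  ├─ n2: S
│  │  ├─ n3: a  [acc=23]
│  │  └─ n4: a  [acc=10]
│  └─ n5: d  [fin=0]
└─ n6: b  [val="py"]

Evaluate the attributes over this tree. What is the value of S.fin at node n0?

29

1. n1.cnt = 4  [4]
2. n1.lim = true  [true]
3. n1.env = "kv"  ["kv"]
4. n3.acc = 23  [terminal]
5. n4.acc = 10  [terminal]
6. n2.acc = "xu"  ["xu"]
7. n2.fin = 12  [a₀.acc - 11]
8. n2.ok = false  [a₀.acc > 23]
9. n5.fin = 0  [terminal]
10. n1.lab = 8  [(if S.ok then S.fin else d.fin) + 8]
11. n6.val = "py"  [terminal]
12. n0.acc = "ppy"  ["p" ++ b.val]
13. n0.fin = 29  [D.lab * 2 + 13]
14. n0.ok = true  [D.lab > 7]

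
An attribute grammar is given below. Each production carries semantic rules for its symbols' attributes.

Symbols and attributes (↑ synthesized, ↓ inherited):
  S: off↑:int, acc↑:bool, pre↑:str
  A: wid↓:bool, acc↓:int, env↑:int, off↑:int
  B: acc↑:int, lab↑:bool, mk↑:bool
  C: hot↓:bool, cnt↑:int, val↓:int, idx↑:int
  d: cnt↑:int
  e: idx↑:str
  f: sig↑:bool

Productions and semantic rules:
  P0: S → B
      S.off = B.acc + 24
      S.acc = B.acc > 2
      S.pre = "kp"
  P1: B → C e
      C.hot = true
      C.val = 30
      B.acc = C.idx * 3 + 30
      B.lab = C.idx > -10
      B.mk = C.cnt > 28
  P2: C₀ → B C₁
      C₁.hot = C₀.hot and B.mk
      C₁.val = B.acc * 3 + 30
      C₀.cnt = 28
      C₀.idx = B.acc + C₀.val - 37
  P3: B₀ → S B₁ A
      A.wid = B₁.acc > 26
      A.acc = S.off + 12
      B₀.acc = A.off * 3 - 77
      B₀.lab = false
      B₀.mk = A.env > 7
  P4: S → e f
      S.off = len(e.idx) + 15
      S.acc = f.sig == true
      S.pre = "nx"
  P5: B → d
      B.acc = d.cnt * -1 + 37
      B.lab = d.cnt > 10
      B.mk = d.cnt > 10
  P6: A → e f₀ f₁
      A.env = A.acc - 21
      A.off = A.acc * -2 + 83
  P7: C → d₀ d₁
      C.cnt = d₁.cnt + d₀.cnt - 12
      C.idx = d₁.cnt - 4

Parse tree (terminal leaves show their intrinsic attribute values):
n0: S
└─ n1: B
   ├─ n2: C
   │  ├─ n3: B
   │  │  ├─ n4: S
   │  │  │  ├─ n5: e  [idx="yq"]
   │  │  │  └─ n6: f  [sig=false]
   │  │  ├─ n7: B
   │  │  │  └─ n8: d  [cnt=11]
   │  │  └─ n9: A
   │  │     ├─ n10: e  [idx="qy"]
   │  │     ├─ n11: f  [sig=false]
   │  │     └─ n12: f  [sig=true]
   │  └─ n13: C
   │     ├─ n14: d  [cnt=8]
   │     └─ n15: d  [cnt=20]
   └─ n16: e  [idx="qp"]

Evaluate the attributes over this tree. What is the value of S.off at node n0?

1. n2.hot = true  [true]
2. n2.val = 30  [30]
3. n5.idx = "yq"  [terminal]
4. n6.sig = false  [terminal]
5. n4.off = 17  [len(e.idx) + 15]
6. n4.acc = false  [f.sig == true]
7. n4.pre = "nx"  ["nx"]
8. n8.cnt = 11  [terminal]
9. n7.acc = 26  [d.cnt * -1 + 37]
10. n7.lab = true  [d.cnt > 10]
11. n7.mk = true  [d.cnt > 10]
12. n9.wid = false  [B₁.acc > 26]
13. n9.acc = 29  [S.off + 12]
14. n10.idx = "qy"  [terminal]
15. n11.sig = false  [terminal]
16. n12.sig = true  [terminal]
17. n9.env = 8  [A.acc - 21]
18. n9.off = 25  [A.acc * -2 + 83]
19. n3.acc = -2  [A.off * 3 - 77]
20. n3.lab = false  [false]
21. n3.mk = true  [A.env > 7]
22. n13.hot = true  [C₀.hot and B.mk]
23. n13.val = 24  [B.acc * 3 + 30]
24. n14.cnt = 8  [terminal]
25. n15.cnt = 20  [terminal]
26. n13.cnt = 16  [d₁.cnt + d₀.cnt - 12]
27. n13.idx = 16  [d₁.cnt - 4]
28. n2.cnt = 28  [28]
29. n2.idx = -9  [B.acc + C₀.val - 37]
30. n16.idx = "qp"  [terminal]
31. n1.acc = 3  [C.idx * 3 + 30]
32. n1.lab = true  [C.idx > -10]
33. n1.mk = false  [C.cnt > 28]
34. n0.off = 27  [B.acc + 24]
35. n0.acc = true  [B.acc > 2]
36. n0.pre = "kp"  ["kp"]

27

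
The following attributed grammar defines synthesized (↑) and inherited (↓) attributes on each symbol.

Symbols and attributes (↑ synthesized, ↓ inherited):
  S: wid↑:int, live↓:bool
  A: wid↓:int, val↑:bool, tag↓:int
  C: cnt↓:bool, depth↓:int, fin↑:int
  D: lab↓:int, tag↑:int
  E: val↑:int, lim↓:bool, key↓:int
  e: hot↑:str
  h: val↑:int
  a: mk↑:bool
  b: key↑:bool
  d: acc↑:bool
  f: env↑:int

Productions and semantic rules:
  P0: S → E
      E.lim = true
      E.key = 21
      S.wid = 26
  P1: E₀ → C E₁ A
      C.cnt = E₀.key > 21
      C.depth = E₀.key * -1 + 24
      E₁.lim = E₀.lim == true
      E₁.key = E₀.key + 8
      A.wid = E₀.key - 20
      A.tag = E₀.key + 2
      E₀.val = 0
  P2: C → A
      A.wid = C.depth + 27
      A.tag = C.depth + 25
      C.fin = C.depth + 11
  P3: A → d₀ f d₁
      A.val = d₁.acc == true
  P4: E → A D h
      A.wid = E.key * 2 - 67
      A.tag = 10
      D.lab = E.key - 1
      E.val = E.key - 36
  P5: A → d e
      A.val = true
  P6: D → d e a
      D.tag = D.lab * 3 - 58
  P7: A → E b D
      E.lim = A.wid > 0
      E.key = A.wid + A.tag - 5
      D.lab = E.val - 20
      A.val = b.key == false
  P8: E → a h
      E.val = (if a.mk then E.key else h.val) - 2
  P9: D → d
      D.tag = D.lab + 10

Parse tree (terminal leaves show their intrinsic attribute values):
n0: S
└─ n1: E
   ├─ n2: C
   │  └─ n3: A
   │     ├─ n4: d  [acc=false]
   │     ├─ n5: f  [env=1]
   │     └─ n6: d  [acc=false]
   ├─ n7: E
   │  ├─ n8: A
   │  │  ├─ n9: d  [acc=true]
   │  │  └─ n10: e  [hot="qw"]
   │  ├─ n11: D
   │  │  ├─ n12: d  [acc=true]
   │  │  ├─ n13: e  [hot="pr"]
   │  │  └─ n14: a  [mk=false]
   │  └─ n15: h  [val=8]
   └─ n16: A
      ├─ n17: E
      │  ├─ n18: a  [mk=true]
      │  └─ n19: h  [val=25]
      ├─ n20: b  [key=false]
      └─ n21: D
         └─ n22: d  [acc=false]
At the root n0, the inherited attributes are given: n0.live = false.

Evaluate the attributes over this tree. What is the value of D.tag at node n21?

1. n0.live = false  [given at root]
2. n1.lim = true  [true]
3. n1.key = 21  [21]
4. n2.cnt = false  [E₀.key > 21]
5. n2.depth = 3  [E₀.key * -1 + 24]
6. n3.wid = 30  [C.depth + 27]
7. n3.tag = 28  [C.depth + 25]
8. n4.acc = false  [terminal]
9. n5.env = 1  [terminal]
10. n6.acc = false  [terminal]
11. n3.val = false  [d₁.acc == true]
12. n2.fin = 14  [C.depth + 11]
13. n7.lim = true  [E₀.lim == true]
14. n7.key = 29  [E₀.key + 8]
15. n8.wid = -9  [E.key * 2 - 67]
16. n8.tag = 10  [10]
17. n9.acc = true  [terminal]
18. n10.hot = "qw"  [terminal]
19. n8.val = true  [true]
20. n11.lab = 28  [E.key - 1]
21. n12.acc = true  [terminal]
22. n13.hot = "pr"  [terminal]
23. n14.mk = false  [terminal]
24. n11.tag = 26  [D.lab * 3 - 58]
25. n15.val = 8  [terminal]
26. n7.val = -7  [E.key - 36]
27. n16.wid = 1  [E₀.key - 20]
28. n16.tag = 23  [E₀.key + 2]
29. n17.lim = true  [A.wid > 0]
30. n17.key = 19  [A.wid + A.tag - 5]
31. n18.mk = true  [terminal]
32. n19.val = 25  [terminal]
33. n17.val = 17  [(if a.mk then E.key else h.val) - 2]
34. n20.key = false  [terminal]
35. n21.lab = -3  [E.val - 20]
36. n22.acc = false  [terminal]
37. n21.tag = 7  [D.lab + 10]
38. n16.val = true  [b.key == false]
39. n1.val = 0  [0]
40. n0.wid = 26  [26]

7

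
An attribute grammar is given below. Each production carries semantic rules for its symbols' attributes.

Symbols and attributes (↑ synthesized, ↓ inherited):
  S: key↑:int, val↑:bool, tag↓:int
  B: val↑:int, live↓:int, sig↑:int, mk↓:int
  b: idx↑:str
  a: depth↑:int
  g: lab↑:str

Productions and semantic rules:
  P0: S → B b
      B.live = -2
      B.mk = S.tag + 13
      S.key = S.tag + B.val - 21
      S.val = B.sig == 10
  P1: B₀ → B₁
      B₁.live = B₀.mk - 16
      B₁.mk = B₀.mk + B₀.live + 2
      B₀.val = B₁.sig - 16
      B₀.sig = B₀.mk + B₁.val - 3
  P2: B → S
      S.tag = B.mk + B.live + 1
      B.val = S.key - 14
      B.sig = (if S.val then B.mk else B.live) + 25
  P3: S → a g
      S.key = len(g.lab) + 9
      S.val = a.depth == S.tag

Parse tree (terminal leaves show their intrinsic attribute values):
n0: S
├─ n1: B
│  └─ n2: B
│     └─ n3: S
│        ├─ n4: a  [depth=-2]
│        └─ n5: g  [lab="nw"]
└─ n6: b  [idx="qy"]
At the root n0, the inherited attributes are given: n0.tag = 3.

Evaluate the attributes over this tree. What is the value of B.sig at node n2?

25

1. n0.tag = 3  [given at root]
2. n1.live = -2  [-2]
3. n1.mk = 16  [S.tag + 13]
4. n2.live = 0  [B₀.mk - 16]
5. n2.mk = 16  [B₀.mk + B₀.live + 2]
6. n3.tag = 17  [B.mk + B.live + 1]
7. n4.depth = -2  [terminal]
8. n5.lab = "nw"  [terminal]
9. n3.key = 11  [len(g.lab) + 9]
10. n3.val = false  [a.depth == S.tag]
11. n2.val = -3  [S.key - 14]
12. n2.sig = 25  [(if S.val then B.mk else B.live) + 25]
13. n1.val = 9  [B₁.sig - 16]
14. n1.sig = 10  [B₀.mk + B₁.val - 3]
15. n6.idx = "qy"  [terminal]
16. n0.key = -9  [S.tag + B.val - 21]
17. n0.val = true  [B.sig == 10]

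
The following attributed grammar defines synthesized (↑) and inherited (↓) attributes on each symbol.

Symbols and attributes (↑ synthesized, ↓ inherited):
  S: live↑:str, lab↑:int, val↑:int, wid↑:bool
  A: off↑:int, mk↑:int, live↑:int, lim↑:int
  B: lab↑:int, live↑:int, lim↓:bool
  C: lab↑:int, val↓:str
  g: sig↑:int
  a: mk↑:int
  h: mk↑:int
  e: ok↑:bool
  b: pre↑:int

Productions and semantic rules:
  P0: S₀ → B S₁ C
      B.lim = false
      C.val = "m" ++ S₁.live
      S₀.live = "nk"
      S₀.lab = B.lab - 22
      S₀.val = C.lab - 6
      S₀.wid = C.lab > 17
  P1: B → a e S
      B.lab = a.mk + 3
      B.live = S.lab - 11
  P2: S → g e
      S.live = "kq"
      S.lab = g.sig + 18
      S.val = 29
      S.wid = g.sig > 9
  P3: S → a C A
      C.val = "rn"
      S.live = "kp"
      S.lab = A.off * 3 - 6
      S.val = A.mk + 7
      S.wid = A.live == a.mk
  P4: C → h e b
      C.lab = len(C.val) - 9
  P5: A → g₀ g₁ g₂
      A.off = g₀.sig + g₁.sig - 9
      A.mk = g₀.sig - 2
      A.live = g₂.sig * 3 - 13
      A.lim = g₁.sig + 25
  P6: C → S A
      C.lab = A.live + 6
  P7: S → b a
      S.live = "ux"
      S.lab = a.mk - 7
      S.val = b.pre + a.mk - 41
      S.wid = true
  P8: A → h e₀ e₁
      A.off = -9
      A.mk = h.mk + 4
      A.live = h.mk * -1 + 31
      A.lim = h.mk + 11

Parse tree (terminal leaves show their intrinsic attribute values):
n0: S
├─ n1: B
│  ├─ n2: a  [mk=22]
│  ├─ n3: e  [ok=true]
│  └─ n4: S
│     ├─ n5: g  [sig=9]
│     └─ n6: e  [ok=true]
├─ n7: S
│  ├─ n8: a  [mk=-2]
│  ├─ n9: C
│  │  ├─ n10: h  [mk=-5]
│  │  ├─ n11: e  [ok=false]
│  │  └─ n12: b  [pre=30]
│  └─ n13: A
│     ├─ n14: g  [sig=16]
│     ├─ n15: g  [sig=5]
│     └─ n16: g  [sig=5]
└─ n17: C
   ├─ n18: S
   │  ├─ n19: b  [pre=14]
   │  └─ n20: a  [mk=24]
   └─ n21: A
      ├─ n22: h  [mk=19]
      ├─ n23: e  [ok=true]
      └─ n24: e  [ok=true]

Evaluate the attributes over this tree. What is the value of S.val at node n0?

12

1. n1.lim = false  [false]
2. n2.mk = 22  [terminal]
3. n3.ok = true  [terminal]
4. n5.sig = 9  [terminal]
5. n6.ok = true  [terminal]
6. n4.live = "kq"  ["kq"]
7. n4.lab = 27  [g.sig + 18]
8. n4.val = 29  [29]
9. n4.wid = false  [g.sig > 9]
10. n1.lab = 25  [a.mk + 3]
11. n1.live = 16  [S.lab - 11]
12. n8.mk = -2  [terminal]
13. n9.val = "rn"  ["rn"]
14. n10.mk = -5  [terminal]
15. n11.ok = false  [terminal]
16. n12.pre = 30  [terminal]
17. n9.lab = -7  [len(C.val) - 9]
18. n14.sig = 16  [terminal]
19. n15.sig = 5  [terminal]
20. n16.sig = 5  [terminal]
21. n13.off = 12  [g₀.sig + g₁.sig - 9]
22. n13.mk = 14  [g₀.sig - 2]
23. n13.live = 2  [g₂.sig * 3 - 13]
24. n13.lim = 30  [g₁.sig + 25]
25. n7.live = "kp"  ["kp"]
26. n7.lab = 30  [A.off * 3 - 6]
27. n7.val = 21  [A.mk + 7]
28. n7.wid = false  [A.live == a.mk]
29. n17.val = "mkp"  ["m" ++ S₁.live]
30. n19.pre = 14  [terminal]
31. n20.mk = 24  [terminal]
32. n18.live = "ux"  ["ux"]
33. n18.lab = 17  [a.mk - 7]
34. n18.val = -3  [b.pre + a.mk - 41]
35. n18.wid = true  [true]
36. n22.mk = 19  [terminal]
37. n23.ok = true  [terminal]
38. n24.ok = true  [terminal]
39. n21.off = -9  [-9]
40. n21.mk = 23  [h.mk + 4]
41. n21.live = 12  [h.mk * -1 + 31]
42. n21.lim = 30  [h.mk + 11]
43. n17.lab = 18  [A.live + 6]
44. n0.live = "nk"  ["nk"]
45. n0.lab = 3  [B.lab - 22]
46. n0.val = 12  [C.lab - 6]
47. n0.wid = true  [C.lab > 17]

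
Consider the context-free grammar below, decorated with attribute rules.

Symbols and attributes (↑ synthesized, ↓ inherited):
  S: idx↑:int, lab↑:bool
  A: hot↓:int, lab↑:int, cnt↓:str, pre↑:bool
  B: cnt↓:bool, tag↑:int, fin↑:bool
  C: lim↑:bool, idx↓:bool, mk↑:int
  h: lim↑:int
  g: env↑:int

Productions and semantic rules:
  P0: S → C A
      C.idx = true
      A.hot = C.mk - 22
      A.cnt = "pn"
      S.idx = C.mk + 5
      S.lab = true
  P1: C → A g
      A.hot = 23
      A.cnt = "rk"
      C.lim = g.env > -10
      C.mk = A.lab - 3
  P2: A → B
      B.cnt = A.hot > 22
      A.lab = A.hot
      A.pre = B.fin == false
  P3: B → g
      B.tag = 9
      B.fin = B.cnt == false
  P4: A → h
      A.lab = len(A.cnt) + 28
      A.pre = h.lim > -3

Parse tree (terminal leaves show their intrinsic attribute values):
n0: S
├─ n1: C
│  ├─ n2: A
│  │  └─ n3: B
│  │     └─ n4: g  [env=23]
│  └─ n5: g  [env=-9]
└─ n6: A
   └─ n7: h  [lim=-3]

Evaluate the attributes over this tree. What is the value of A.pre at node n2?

true

1. n1.idx = true  [true]
2. n2.hot = 23  [23]
3. n2.cnt = "rk"  ["rk"]
4. n3.cnt = true  [A.hot > 22]
5. n4.env = 23  [terminal]
6. n3.tag = 9  [9]
7. n3.fin = false  [B.cnt == false]
8. n2.lab = 23  [A.hot]
9. n2.pre = true  [B.fin == false]
10. n5.env = -9  [terminal]
11. n1.lim = true  [g.env > -10]
12. n1.mk = 20  [A.lab - 3]
13. n6.hot = -2  [C.mk - 22]
14. n6.cnt = "pn"  ["pn"]
15. n7.lim = -3  [terminal]
16. n6.lab = 30  [len(A.cnt) + 28]
17. n6.pre = false  [h.lim > -3]
18. n0.idx = 25  [C.mk + 5]
19. n0.lab = true  [true]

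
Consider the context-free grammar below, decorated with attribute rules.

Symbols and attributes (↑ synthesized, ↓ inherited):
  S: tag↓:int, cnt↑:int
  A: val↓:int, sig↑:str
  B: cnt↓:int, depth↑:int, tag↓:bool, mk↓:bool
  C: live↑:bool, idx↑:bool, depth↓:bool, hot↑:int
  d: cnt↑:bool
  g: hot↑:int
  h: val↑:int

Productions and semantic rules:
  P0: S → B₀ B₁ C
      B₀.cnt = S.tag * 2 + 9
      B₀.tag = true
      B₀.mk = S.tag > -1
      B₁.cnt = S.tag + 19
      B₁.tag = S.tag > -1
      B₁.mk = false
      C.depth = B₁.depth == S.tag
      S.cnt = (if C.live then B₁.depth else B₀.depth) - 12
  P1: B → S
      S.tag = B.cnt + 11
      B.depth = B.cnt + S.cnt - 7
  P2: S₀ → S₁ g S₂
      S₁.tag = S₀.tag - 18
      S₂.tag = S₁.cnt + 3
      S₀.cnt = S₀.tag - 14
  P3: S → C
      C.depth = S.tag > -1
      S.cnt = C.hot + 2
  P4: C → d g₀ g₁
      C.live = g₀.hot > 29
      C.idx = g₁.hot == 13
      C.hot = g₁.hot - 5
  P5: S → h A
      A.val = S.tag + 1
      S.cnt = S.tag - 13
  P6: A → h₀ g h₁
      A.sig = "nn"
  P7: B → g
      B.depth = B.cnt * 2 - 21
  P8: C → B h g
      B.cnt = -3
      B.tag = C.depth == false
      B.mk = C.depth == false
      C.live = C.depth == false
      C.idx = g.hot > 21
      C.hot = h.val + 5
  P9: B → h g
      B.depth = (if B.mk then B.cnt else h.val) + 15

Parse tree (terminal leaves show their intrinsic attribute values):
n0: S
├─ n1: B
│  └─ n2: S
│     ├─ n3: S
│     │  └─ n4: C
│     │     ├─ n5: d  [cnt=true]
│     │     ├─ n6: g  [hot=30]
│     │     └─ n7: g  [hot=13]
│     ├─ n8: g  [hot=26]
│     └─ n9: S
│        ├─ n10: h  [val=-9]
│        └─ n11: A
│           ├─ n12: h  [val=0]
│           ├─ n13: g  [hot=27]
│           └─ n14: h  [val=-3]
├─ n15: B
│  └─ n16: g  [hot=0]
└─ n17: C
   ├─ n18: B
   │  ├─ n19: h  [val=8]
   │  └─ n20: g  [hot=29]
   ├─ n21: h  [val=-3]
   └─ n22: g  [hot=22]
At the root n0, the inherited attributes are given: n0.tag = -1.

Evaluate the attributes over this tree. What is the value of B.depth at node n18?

1. n0.tag = -1  [given at root]
2. n1.cnt = 7  [S.tag * 2 + 9]
3. n1.tag = true  [true]
4. n1.mk = false  [S.tag > -1]
5. n2.tag = 18  [B.cnt + 11]
6. n3.tag = 0  [S₀.tag - 18]
7. n4.depth = true  [S.tag > -1]
8. n5.cnt = true  [terminal]
9. n6.hot = 30  [terminal]
10. n7.hot = 13  [terminal]
11. n4.live = true  [g₀.hot > 29]
12. n4.idx = true  [g₁.hot == 13]
13. n4.hot = 8  [g₁.hot - 5]
14. n3.cnt = 10  [C.hot + 2]
15. n8.hot = 26  [terminal]
16. n9.tag = 13  [S₁.cnt + 3]
17. n10.val = -9  [terminal]
18. n11.val = 14  [S.tag + 1]
19. n12.val = 0  [terminal]
20. n13.hot = 27  [terminal]
21. n14.val = -3  [terminal]
22. n11.sig = "nn"  ["nn"]
23. n9.cnt = 0  [S.tag - 13]
24. n2.cnt = 4  [S₀.tag - 14]
25. n1.depth = 4  [B.cnt + S.cnt - 7]
26. n15.cnt = 18  [S.tag + 19]
27. n15.tag = false  [S.tag > -1]
28. n15.mk = false  [false]
29. n16.hot = 0  [terminal]
30. n15.depth = 15  [B.cnt * 2 - 21]
31. n17.depth = false  [B₁.depth == S.tag]
32. n18.cnt = -3  [-3]
33. n18.tag = true  [C.depth == false]
34. n18.mk = true  [C.depth == false]
35. n19.val = 8  [terminal]
36. n20.hot = 29  [terminal]
37. n18.depth = 12  [(if B.mk then B.cnt else h.val) + 15]
38. n21.val = -3  [terminal]
39. n22.hot = 22  [terminal]
40. n17.live = true  [C.depth == false]
41. n17.idx = true  [g.hot > 21]
42. n17.hot = 2  [h.val + 5]
43. n0.cnt = 3  [(if C.live then B₁.depth else B₀.depth) - 12]

12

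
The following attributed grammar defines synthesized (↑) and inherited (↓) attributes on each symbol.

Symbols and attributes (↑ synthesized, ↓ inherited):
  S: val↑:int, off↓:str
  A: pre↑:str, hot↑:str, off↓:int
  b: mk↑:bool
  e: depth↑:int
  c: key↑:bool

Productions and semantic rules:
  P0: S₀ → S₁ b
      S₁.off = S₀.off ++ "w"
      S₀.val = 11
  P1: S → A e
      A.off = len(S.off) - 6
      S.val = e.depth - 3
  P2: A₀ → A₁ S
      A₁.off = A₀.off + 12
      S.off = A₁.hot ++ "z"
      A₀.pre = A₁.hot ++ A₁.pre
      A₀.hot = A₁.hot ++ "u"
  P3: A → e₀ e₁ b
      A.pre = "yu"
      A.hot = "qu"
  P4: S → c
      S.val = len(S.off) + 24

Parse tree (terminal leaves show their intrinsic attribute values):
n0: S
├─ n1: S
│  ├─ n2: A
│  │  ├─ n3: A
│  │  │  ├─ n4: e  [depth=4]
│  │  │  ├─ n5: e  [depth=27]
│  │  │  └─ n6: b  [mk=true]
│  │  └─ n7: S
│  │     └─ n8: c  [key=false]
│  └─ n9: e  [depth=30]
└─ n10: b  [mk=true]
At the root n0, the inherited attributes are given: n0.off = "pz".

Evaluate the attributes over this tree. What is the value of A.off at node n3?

1. n0.off = "pz"  [given at root]
2. n1.off = "pzw"  [S₀.off ++ "w"]
3. n2.off = -3  [len(S.off) - 6]
4. n3.off = 9  [A₀.off + 12]
5. n4.depth = 4  [terminal]
6. n5.depth = 27  [terminal]
7. n6.mk = true  [terminal]
8. n3.pre = "yu"  ["yu"]
9. n3.hot = "qu"  ["qu"]
10. n7.off = "quz"  [A₁.hot ++ "z"]
11. n8.key = false  [terminal]
12. n7.val = 27  [len(S.off) + 24]
13. n2.pre = "quyu"  [A₁.hot ++ A₁.pre]
14. n2.hot = "quu"  [A₁.hot ++ "u"]
15. n9.depth = 30  [terminal]
16. n1.val = 27  [e.depth - 3]
17. n10.mk = true  [terminal]
18. n0.val = 11  [11]

9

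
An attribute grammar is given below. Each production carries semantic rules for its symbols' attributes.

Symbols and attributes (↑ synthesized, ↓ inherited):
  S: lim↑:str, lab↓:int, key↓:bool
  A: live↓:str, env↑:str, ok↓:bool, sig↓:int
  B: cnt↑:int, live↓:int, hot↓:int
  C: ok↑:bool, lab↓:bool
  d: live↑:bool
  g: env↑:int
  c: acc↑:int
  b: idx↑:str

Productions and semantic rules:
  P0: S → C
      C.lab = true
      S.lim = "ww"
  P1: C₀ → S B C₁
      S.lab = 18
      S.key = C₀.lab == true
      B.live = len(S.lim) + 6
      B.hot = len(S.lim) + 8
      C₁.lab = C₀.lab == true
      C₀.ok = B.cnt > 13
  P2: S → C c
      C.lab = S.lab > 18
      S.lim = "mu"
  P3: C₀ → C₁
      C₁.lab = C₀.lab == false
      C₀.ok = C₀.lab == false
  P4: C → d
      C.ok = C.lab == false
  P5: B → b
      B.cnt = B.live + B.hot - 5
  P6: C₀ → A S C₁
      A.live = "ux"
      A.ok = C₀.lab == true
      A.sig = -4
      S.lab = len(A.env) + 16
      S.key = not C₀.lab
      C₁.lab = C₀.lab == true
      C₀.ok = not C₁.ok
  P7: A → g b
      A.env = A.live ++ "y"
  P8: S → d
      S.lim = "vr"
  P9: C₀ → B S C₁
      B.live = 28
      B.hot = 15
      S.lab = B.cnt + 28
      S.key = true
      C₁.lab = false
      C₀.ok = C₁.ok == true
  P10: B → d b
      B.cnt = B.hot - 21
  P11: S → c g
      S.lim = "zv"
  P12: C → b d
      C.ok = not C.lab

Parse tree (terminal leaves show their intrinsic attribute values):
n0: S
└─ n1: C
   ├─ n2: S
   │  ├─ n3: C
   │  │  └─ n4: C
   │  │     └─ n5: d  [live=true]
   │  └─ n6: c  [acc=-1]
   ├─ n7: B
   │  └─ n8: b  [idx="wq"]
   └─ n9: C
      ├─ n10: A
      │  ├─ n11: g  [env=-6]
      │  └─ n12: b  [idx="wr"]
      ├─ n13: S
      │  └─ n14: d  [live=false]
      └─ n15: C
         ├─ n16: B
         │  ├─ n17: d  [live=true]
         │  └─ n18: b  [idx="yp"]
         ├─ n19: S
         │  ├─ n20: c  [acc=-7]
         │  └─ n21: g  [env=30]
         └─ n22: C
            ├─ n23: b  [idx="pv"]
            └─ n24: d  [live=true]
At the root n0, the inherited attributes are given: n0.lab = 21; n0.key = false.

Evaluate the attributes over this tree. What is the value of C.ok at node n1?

1. n0.lab = 21  [given at root]
2. n0.key = false  [given at root]
3. n1.lab = true  [true]
4. n2.lab = 18  [18]
5. n2.key = true  [C₀.lab == true]
6. n3.lab = false  [S.lab > 18]
7. n4.lab = true  [C₀.lab == false]
8. n5.live = true  [terminal]
9. n4.ok = false  [C.lab == false]
10. n3.ok = true  [C₀.lab == false]
11. n6.acc = -1  [terminal]
12. n2.lim = "mu"  ["mu"]
13. n7.live = 8  [len(S.lim) + 6]
14. n7.hot = 10  [len(S.lim) + 8]
15. n8.idx = "wq"  [terminal]
16. n7.cnt = 13  [B.live + B.hot - 5]
17. n9.lab = true  [C₀.lab == true]
18. n10.live = "ux"  ["ux"]
19. n10.ok = true  [C₀.lab == true]
20. n10.sig = -4  [-4]
21. n11.env = -6  [terminal]
22. n12.idx = "wr"  [terminal]
23. n10.env = "uxy"  [A.live ++ "y"]
24. n13.lab = 19  [len(A.env) + 16]
25. n13.key = false  [not C₀.lab]
26. n14.live = false  [terminal]
27. n13.lim = "vr"  ["vr"]
28. n15.lab = true  [C₀.lab == true]
29. n16.live = 28  [28]
30. n16.hot = 15  [15]
31. n17.live = true  [terminal]
32. n18.idx = "yp"  [terminal]
33. n16.cnt = -6  [B.hot - 21]
34. n19.lab = 22  [B.cnt + 28]
35. n19.key = true  [true]
36. n20.acc = -7  [terminal]
37. n21.env = 30  [terminal]
38. n19.lim = "zv"  ["zv"]
39. n22.lab = false  [false]
40. n23.idx = "pv"  [terminal]
41. n24.live = true  [terminal]
42. n22.ok = true  [not C.lab]
43. n15.ok = true  [C₁.ok == true]
44. n9.ok = false  [not C₁.ok]
45. n1.ok = false  [B.cnt > 13]
46. n0.lim = "ww"  ["ww"]

false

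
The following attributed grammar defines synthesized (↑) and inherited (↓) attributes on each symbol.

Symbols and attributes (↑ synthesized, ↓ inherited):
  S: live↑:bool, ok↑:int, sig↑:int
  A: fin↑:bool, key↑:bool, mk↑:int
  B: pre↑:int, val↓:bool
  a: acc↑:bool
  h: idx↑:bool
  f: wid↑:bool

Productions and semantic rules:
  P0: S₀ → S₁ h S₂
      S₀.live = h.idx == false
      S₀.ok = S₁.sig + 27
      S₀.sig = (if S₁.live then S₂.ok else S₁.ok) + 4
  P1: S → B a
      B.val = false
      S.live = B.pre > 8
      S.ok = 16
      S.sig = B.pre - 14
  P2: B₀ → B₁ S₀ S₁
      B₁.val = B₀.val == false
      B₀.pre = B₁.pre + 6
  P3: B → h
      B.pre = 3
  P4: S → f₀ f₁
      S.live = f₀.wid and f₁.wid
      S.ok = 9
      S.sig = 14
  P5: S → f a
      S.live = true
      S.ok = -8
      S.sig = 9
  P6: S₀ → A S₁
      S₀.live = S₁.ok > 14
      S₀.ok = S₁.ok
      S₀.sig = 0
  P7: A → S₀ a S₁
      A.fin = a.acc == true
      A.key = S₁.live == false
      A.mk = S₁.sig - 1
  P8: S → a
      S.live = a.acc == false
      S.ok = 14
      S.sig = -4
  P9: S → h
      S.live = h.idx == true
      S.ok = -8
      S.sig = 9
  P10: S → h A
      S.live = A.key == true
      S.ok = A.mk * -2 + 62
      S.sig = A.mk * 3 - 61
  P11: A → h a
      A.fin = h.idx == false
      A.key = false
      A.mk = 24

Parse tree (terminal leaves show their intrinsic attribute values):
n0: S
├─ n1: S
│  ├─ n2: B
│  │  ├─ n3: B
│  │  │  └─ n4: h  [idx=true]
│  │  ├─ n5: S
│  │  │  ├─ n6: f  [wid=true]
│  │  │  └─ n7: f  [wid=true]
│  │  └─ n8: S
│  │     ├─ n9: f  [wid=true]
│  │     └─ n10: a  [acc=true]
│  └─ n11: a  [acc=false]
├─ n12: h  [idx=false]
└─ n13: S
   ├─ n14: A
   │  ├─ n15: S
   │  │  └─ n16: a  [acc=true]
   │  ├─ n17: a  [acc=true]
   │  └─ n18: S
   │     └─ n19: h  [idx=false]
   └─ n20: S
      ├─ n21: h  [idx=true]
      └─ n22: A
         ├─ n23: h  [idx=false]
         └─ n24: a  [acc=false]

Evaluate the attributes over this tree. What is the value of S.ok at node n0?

22

1. n2.val = false  [false]
2. n3.val = true  [B₀.val == false]
3. n4.idx = true  [terminal]
4. n3.pre = 3  [3]
5. n6.wid = true  [terminal]
6. n7.wid = true  [terminal]
7. n5.live = true  [f₀.wid and f₁.wid]
8. n5.ok = 9  [9]
9. n5.sig = 14  [14]
10. n9.wid = true  [terminal]
11. n10.acc = true  [terminal]
12. n8.live = true  [true]
13. n8.ok = -8  [-8]
14. n8.sig = 9  [9]
15. n2.pre = 9  [B₁.pre + 6]
16. n11.acc = false  [terminal]
17. n1.live = true  [B.pre > 8]
18. n1.ok = 16  [16]
19. n1.sig = -5  [B.pre - 14]
20. n12.idx = false  [terminal]
21. n16.acc = true  [terminal]
22. n15.live = false  [a.acc == false]
23. n15.ok = 14  [14]
24. n15.sig = -4  [-4]
25. n17.acc = true  [terminal]
26. n19.idx = false  [terminal]
27. n18.live = false  [h.idx == true]
28. n18.ok = -8  [-8]
29. n18.sig = 9  [9]
30. n14.fin = true  [a.acc == true]
31. n14.key = true  [S₁.live == false]
32. n14.mk = 8  [S₁.sig - 1]
33. n21.idx = true  [terminal]
34. n23.idx = false  [terminal]
35. n24.acc = false  [terminal]
36. n22.fin = true  [h.idx == false]
37. n22.key = false  [false]
38. n22.mk = 24  [24]
39. n20.live = false  [A.key == true]
40. n20.ok = 14  [A.mk * -2 + 62]
41. n20.sig = 11  [A.mk * 3 - 61]
42. n13.live = false  [S₁.ok > 14]
43. n13.ok = 14  [S₁.ok]
44. n13.sig = 0  [0]
45. n0.live = true  [h.idx == false]
46. n0.ok = 22  [S₁.sig + 27]
47. n0.sig = 18  [(if S₁.live then S₂.ok else S₁.ok) + 4]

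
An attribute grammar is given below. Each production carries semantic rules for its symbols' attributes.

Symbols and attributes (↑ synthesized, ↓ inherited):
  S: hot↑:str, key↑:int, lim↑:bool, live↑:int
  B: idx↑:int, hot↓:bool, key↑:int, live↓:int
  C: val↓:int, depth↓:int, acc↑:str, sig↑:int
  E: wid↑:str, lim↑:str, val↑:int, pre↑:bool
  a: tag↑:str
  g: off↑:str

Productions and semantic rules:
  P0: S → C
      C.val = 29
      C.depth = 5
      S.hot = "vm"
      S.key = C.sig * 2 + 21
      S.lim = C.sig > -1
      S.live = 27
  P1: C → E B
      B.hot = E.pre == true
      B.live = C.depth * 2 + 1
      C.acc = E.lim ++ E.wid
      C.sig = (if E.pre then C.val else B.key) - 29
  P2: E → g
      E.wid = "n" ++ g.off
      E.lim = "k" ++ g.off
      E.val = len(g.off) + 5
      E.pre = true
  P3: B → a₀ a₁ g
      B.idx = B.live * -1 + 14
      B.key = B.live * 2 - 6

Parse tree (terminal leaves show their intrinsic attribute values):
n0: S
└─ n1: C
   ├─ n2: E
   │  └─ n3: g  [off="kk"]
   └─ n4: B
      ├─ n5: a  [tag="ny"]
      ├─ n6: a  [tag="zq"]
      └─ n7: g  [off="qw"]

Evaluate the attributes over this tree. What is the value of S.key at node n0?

21

1. n1.val = 29  [29]
2. n1.depth = 5  [5]
3. n3.off = "kk"  [terminal]
4. n2.wid = "nkk"  ["n" ++ g.off]
5. n2.lim = "kkk"  ["k" ++ g.off]
6. n2.val = 7  [len(g.off) + 5]
7. n2.pre = true  [true]
8. n4.hot = true  [E.pre == true]
9. n4.live = 11  [C.depth * 2 + 1]
10. n5.tag = "ny"  [terminal]
11. n6.tag = "zq"  [terminal]
12. n7.off = "qw"  [terminal]
13. n4.idx = 3  [B.live * -1 + 14]
14. n4.key = 16  [B.live * 2 - 6]
15. n1.acc = "kkknkk"  [E.lim ++ E.wid]
16. n1.sig = 0  [(if E.pre then C.val else B.key) - 29]
17. n0.hot = "vm"  ["vm"]
18. n0.key = 21  [C.sig * 2 + 21]
19. n0.lim = true  [C.sig > -1]
20. n0.live = 27  [27]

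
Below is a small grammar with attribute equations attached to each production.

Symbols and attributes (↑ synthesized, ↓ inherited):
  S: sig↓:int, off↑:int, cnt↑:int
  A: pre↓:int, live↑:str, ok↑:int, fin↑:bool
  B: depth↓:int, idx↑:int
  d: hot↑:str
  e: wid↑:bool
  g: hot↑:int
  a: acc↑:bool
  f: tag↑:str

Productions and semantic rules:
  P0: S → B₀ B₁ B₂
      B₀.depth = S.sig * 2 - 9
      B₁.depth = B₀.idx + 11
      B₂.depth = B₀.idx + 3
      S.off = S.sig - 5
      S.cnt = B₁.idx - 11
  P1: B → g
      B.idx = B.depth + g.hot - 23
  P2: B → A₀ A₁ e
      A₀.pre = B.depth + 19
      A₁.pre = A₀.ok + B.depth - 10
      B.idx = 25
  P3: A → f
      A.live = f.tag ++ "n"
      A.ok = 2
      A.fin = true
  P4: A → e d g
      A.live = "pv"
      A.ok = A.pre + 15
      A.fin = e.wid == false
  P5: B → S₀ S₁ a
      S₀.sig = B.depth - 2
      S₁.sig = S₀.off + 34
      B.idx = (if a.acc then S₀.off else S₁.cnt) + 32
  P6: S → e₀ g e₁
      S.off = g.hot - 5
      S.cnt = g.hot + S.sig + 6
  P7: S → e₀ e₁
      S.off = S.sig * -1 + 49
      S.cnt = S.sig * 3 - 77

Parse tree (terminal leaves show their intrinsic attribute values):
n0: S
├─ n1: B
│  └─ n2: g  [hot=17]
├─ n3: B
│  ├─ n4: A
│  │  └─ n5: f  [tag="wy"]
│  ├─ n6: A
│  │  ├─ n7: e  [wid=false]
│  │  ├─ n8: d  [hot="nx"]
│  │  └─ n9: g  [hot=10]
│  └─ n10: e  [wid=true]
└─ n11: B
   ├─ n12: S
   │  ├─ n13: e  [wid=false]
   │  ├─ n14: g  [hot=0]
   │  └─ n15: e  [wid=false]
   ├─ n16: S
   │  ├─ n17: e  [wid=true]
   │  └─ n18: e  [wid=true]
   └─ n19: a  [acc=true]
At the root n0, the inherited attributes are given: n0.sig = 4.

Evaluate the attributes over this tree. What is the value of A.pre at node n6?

1. n0.sig = 4  [given at root]
2. n1.depth = -1  [S.sig * 2 - 9]
3. n2.hot = 17  [terminal]
4. n1.idx = -7  [B.depth + g.hot - 23]
5. n3.depth = 4  [B₀.idx + 11]
6. n4.pre = 23  [B.depth + 19]
7. n5.tag = "wy"  [terminal]
8. n4.live = "wyn"  [f.tag ++ "n"]
9. n4.ok = 2  [2]
10. n4.fin = true  [true]
11. n6.pre = -4  [A₀.ok + B.depth - 10]
12. n7.wid = false  [terminal]
13. n8.hot = "nx"  [terminal]
14. n9.hot = 10  [terminal]
15. n6.live = "pv"  ["pv"]
16. n6.ok = 11  [A.pre + 15]
17. n6.fin = true  [e.wid == false]
18. n10.wid = true  [terminal]
19. n3.idx = 25  [25]
20. n11.depth = -4  [B₀.idx + 3]
21. n12.sig = -6  [B.depth - 2]
22. n13.wid = false  [terminal]
23. n14.hot = 0  [terminal]
24. n15.wid = false  [terminal]
25. n12.off = -5  [g.hot - 5]
26. n12.cnt = 0  [g.hot + S.sig + 6]
27. n16.sig = 29  [S₀.off + 34]
28. n17.wid = true  [terminal]
29. n18.wid = true  [terminal]
30. n16.off = 20  [S.sig * -1 + 49]
31. n16.cnt = 10  [S.sig * 3 - 77]
32. n19.acc = true  [terminal]
33. n11.idx = 27  [(if a.acc then S₀.off else S₁.cnt) + 32]
34. n0.off = -1  [S.sig - 5]
35. n0.cnt = 14  [B₁.idx - 11]

-4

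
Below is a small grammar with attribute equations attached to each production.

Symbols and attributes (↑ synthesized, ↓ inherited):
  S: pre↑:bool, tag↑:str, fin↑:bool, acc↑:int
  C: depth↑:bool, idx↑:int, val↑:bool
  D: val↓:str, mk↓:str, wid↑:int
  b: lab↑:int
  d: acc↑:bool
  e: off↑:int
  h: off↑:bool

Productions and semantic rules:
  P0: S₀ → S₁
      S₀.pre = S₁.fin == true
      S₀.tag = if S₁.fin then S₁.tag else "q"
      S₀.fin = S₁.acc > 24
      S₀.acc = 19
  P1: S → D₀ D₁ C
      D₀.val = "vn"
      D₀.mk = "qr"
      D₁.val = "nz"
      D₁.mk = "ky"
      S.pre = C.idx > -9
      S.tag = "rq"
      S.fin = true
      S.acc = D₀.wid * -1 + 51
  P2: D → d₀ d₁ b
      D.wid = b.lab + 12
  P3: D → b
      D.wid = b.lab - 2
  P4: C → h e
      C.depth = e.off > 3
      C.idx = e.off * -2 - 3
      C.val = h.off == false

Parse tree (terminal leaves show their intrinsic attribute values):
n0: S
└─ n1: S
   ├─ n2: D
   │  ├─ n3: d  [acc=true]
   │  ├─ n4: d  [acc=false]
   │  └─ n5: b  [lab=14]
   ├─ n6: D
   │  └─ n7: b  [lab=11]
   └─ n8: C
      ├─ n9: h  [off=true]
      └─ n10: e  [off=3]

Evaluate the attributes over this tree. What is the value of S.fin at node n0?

true

1. n2.val = "vn"  ["vn"]
2. n2.mk = "qr"  ["qr"]
3. n3.acc = true  [terminal]
4. n4.acc = false  [terminal]
5. n5.lab = 14  [terminal]
6. n2.wid = 26  [b.lab + 12]
7. n6.val = "nz"  ["nz"]
8. n6.mk = "ky"  ["ky"]
9. n7.lab = 11  [terminal]
10. n6.wid = 9  [b.lab - 2]
11. n9.off = true  [terminal]
12. n10.off = 3  [terminal]
13. n8.depth = false  [e.off > 3]
14. n8.idx = -9  [e.off * -2 - 3]
15. n8.val = false  [h.off == false]
16. n1.pre = false  [C.idx > -9]
17. n1.tag = "rq"  ["rq"]
18. n1.fin = true  [true]
19. n1.acc = 25  [D₀.wid * -1 + 51]
20. n0.pre = true  [S₁.fin == true]
21. n0.tag = "rq"  [if S₁.fin then S₁.tag else "q"]
22. n0.fin = true  [S₁.acc > 24]
23. n0.acc = 19  [19]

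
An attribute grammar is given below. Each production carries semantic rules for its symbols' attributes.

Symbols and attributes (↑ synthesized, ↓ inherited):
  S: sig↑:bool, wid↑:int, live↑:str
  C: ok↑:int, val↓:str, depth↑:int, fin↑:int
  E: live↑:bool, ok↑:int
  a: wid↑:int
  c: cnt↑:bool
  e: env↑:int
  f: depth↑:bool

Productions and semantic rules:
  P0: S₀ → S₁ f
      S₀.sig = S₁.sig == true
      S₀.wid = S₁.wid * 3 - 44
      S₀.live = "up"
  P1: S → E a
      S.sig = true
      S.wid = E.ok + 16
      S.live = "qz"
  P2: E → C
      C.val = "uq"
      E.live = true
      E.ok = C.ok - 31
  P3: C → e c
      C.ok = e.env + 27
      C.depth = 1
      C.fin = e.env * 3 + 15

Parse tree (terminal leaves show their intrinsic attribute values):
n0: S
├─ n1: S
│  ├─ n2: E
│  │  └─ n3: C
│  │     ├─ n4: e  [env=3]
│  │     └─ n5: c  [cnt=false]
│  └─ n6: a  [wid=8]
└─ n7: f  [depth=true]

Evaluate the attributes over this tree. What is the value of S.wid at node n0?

1

1. n3.val = "uq"  ["uq"]
2. n4.env = 3  [terminal]
3. n5.cnt = false  [terminal]
4. n3.ok = 30  [e.env + 27]
5. n3.depth = 1  [1]
6. n3.fin = 24  [e.env * 3 + 15]
7. n2.live = true  [true]
8. n2.ok = -1  [C.ok - 31]
9. n6.wid = 8  [terminal]
10. n1.sig = true  [true]
11. n1.wid = 15  [E.ok + 16]
12. n1.live = "qz"  ["qz"]
13. n7.depth = true  [terminal]
14. n0.sig = true  [S₁.sig == true]
15. n0.wid = 1  [S₁.wid * 3 - 44]
16. n0.live = "up"  ["up"]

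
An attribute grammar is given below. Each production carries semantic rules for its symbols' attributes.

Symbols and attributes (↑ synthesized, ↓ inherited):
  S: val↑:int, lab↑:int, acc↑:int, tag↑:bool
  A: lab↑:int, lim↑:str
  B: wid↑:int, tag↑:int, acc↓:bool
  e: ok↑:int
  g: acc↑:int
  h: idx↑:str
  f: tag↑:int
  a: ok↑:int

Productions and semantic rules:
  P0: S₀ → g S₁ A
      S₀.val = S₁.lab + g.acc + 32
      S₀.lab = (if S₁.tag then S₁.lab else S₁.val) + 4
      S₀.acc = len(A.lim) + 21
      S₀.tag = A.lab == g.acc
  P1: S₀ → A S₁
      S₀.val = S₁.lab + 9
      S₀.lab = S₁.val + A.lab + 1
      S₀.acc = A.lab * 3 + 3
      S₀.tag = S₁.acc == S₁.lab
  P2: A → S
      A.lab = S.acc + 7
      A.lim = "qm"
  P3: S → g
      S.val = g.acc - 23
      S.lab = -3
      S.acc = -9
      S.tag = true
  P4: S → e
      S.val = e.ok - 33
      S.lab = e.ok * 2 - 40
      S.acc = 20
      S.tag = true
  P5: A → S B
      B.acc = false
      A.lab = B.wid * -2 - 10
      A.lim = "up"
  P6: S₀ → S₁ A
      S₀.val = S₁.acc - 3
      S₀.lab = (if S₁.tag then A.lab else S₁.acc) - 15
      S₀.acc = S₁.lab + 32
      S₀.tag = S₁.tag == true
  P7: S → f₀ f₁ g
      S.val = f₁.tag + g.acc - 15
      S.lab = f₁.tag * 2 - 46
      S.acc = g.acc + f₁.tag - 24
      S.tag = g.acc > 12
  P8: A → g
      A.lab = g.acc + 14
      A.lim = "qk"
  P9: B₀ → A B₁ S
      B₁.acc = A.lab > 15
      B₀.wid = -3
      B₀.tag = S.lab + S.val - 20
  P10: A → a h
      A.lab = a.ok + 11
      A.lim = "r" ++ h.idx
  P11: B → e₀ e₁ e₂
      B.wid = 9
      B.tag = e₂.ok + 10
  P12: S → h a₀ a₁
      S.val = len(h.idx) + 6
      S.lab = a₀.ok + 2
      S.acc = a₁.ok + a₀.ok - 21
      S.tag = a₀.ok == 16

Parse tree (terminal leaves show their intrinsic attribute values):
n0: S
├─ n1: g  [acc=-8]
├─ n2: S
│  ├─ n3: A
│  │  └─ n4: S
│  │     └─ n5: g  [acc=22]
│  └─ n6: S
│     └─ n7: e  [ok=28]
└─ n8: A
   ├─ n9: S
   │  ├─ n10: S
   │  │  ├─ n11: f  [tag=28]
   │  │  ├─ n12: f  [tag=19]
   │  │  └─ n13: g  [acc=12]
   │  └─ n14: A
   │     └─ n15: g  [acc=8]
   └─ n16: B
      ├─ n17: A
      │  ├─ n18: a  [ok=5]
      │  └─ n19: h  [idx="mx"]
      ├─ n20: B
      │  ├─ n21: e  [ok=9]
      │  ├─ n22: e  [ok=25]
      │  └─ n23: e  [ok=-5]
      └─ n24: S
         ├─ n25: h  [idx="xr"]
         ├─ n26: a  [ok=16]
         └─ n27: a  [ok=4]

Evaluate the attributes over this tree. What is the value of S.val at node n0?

18

1. n1.acc = -8  [terminal]
2. n5.acc = 22  [terminal]
3. n4.val = -1  [g.acc - 23]
4. n4.lab = -3  [-3]
5. n4.acc = -9  [-9]
6. n4.tag = true  [true]
7. n3.lab = -2  [S.acc + 7]
8. n3.lim = "qm"  ["qm"]
9. n7.ok = 28  [terminal]
10. n6.val = -5  [e.ok - 33]
11. n6.lab = 16  [e.ok * 2 - 40]
12. n6.acc = 20  [20]
13. n6.tag = true  [true]
14. n2.val = 25  [S₁.lab + 9]
15. n2.lab = -6  [S₁.val + A.lab + 1]
16. n2.acc = -3  [A.lab * 3 + 3]
17. n2.tag = false  [S₁.acc == S₁.lab]
18. n11.tag = 28  [terminal]
19. n12.tag = 19  [terminal]
20. n13.acc = 12  [terminal]
21. n10.val = 16  [f₁.tag + g.acc - 15]
22. n10.lab = -8  [f₁.tag * 2 - 46]
23. n10.acc = 7  [g.acc + f₁.tag - 24]
24. n10.tag = false  [g.acc > 12]
25. n15.acc = 8  [terminal]
26. n14.lab = 22  [g.acc + 14]
27. n14.lim = "qk"  ["qk"]
28. n9.val = 4  [S₁.acc - 3]
29. n9.lab = -8  [(if S₁.tag then A.lab else S₁.acc) - 15]
30. n9.acc = 24  [S₁.lab + 32]
31. n9.tag = false  [S₁.tag == true]
32. n16.acc = false  [false]
33. n18.ok = 5  [terminal]
34. n19.idx = "mx"  [terminal]
35. n17.lab = 16  [a.ok + 11]
36. n17.lim = "rmx"  ["r" ++ h.idx]
37. n20.acc = true  [A.lab > 15]
38. n21.ok = 9  [terminal]
39. n22.ok = 25  [terminal]
40. n23.ok = -5  [terminal]
41. n20.wid = 9  [9]
42. n20.tag = 5  [e₂.ok + 10]
43. n25.idx = "xr"  [terminal]
44. n26.ok = 16  [terminal]
45. n27.ok = 4  [terminal]
46. n24.val = 8  [len(h.idx) + 6]
47. n24.lab = 18  [a₀.ok + 2]
48. n24.acc = -1  [a₁.ok + a₀.ok - 21]
49. n24.tag = true  [a₀.ok == 16]
50. n16.wid = -3  [-3]
51. n16.tag = 6  [S.lab + S.val - 20]
52. n8.lab = -4  [B.wid * -2 - 10]
53. n8.lim = "up"  ["up"]
54. n0.val = 18  [S₁.lab + g.acc + 32]
55. n0.lab = 29  [(if S₁.tag then S₁.lab else S₁.val) + 4]
56. n0.acc = 23  [len(A.lim) + 21]
57. n0.tag = false  [A.lab == g.acc]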